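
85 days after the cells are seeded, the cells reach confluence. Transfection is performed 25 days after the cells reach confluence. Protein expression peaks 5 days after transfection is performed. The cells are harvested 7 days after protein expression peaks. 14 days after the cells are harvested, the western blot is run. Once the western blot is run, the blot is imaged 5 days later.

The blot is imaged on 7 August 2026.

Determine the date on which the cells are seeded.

The blot is imaged: Aug 7, 2026.
The western blot is run: Aug 7, 2026 − 5 days = Aug 2, 2026.
The cells are harvested: Aug 2, 2026 − 14 days = Jul 19, 2026.
Protein expression peaks: Jul 19, 2026 − 7 days = Jul 12, 2026.
Transfection is performed: Jul 12, 2026 − 5 days = Jul 7, 2026.
The cells reach confluence: Jul 7, 2026 − 25 days = Jun 12, 2026.
The cells are seeded: Jun 12, 2026 − 85 days = Mar 19, 2026.

19 March 2026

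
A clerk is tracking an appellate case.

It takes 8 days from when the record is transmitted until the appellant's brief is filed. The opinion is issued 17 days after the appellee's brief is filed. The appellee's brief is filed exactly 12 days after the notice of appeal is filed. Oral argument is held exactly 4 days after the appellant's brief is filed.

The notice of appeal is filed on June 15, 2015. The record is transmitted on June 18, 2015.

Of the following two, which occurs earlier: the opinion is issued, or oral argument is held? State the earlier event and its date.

The notice of appeal is filed: Jun 15, 2015.
The appellee's brief is filed: Jun 15, 2015 + 12 days = Jun 27, 2015.
The opinion is issued: Jun 27, 2015 + 17 days = Jul 14, 2015.
The record is transmitted: Jun 18, 2015.
The appellant's brief is filed: Jun 18, 2015 + 8 days = Jun 26, 2015.
Oral argument is held: Jun 26, 2015 + 4 days = Jun 30, 2015.
Comparing: the opinion is issued on Jul 14, 2015 vs oral argument is held on Jun 30, 2015. Earlier: oral argument is held.

Oral argument is held — June 30, 2015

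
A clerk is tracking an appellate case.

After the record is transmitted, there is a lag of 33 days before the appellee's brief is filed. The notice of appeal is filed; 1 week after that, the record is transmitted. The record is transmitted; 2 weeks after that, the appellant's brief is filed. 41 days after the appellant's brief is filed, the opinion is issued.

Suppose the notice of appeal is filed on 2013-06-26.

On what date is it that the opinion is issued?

2013-08-27

The notice of appeal is filed: Jun 26, 2013.
The record is transmitted: Jun 26, 2013 + 1 week = Jul 3, 2013.
The appellant's brief is filed: Jul 3, 2013 + 2 weeks = Jul 17, 2013.
The opinion is issued: Jul 17, 2013 + 41 days = Aug 27, 2013.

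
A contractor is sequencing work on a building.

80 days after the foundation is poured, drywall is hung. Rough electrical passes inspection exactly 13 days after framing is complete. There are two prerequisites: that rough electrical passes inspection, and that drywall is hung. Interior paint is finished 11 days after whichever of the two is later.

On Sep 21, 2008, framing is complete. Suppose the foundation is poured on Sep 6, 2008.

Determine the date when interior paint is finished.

Framing is complete: Sep 21, 2008.
Rough electrical passes inspection: Sep 21, 2008 + 13 days = Oct 4, 2008.
The foundation is poured: Sep 6, 2008.
Drywall is hung: Sep 6, 2008 + 80 days = Nov 25, 2008.
Both prerequisites met — rough electrical passes inspection (Oct 4, 2008), drywall is hung (Nov 25, 2008); the later is Nov 25, 2008.
Interior paint is finished: Nov 25, 2008 + 11 days = Dec 6, 2008.

Dec 6, 2008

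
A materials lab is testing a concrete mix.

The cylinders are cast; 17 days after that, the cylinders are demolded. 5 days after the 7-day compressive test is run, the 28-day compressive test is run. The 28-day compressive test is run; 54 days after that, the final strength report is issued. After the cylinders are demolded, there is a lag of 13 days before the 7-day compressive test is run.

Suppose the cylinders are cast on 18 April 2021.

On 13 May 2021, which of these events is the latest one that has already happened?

The cylinders are demolded

The cylinders are cast: Apr 18, 2021.
The cylinders are demolded: Apr 18, 2021 + 17 days = May 5, 2021.
The 7-day compressive test is run: May 5, 2021 + 13 days = May 18, 2021.
The 28-day compressive test is run: May 18, 2021 + 5 days = May 23, 2021.
The final strength report is issued: May 23, 2021 + 54 days = Jul 16, 2021.
May 13, 2021 falls between when the cylinders are demolded (May 5, 2021) and when the 7-day compressive test is run (May 18, 2021).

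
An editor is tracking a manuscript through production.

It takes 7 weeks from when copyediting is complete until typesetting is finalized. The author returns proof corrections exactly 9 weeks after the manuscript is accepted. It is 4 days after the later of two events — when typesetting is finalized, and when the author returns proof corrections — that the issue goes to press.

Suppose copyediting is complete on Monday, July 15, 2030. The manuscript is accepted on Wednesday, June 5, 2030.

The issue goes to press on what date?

Friday, September 6, 2030

Copyediting is complete: Jul 15, 2030.
Typesetting is finalized: Jul 15, 2030 + 7 weeks = Sep 2, 2030.
The manuscript is accepted: Jun 5, 2030.
The author returns proof corrections: Jun 5, 2030 + 9 weeks = Aug 7, 2030.
Both prerequisites met — typesetting is finalized (Sep 2, 2030), the author returns proof corrections (Aug 7, 2030); the later is Sep 2, 2030.
The issue goes to press: Sep 2, 2030 + 4 days = Sep 6, 2030.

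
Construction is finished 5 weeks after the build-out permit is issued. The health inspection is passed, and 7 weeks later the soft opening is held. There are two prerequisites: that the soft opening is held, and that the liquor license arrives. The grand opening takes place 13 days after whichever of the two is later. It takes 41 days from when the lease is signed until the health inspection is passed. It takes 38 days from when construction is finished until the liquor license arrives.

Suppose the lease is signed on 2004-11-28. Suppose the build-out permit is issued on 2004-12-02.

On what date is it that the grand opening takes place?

2005-03-11

The lease is signed: Nov 28, 2004.
The health inspection is passed: Nov 28, 2004 + 41 days = Jan 8, 2005.
The soft opening is held: Jan 8, 2005 + 7 weeks = Feb 26, 2005.
The build-out permit is issued: Dec 2, 2004.
Construction is finished: Dec 2, 2004 + 5 weeks = Jan 6, 2005.
The liquor license arrives: Jan 6, 2005 + 38 days = Feb 13, 2005.
Both prerequisites met — the soft opening is held (Feb 26, 2005), the liquor license arrives (Feb 13, 2005); the later is Feb 26, 2005.
The grand opening takes place: Feb 26, 2005 + 13 days = Mar 11, 2005.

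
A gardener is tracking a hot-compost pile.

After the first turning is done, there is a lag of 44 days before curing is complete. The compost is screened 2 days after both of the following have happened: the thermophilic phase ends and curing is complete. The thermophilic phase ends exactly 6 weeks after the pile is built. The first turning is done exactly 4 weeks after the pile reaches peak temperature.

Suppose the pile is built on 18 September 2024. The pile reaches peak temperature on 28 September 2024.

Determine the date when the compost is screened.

The pile is built: Sep 18, 2024.
The thermophilic phase ends: Sep 18, 2024 + 6 weeks = Oct 30, 2024.
The pile reaches peak temperature: Sep 28, 2024.
The first turning is done: Sep 28, 2024 + 4 weeks = Oct 26, 2024.
Curing is complete: Oct 26, 2024 + 44 days = Dec 9, 2024.
Both prerequisites met — the thermophilic phase ends (Oct 30, 2024), curing is complete (Dec 9, 2024); the later is Dec 9, 2024.
The compost is screened: Dec 9, 2024 + 2 days = Dec 11, 2024.

11 December 2024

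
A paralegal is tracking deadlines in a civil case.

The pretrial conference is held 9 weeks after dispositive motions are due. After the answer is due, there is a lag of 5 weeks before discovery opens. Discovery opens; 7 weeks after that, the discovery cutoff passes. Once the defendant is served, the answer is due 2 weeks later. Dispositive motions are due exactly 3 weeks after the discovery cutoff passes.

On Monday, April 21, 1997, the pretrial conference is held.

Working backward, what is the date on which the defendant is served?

The pretrial conference is held: Apr 21, 1997.
Dispositive motions are due: Apr 21, 1997 − 9 weeks = Feb 17, 1997.
The discovery cutoff passes: Feb 17, 1997 − 3 weeks = Jan 27, 1997.
Discovery opens: Jan 27, 1997 − 7 weeks = Dec 9, 1996.
The answer is due: Dec 9, 1996 − 5 weeks = Nov 4, 1996.
The defendant is served: Nov 4, 1996 − 2 weeks = Oct 21, 1996.

Monday, October 21, 1996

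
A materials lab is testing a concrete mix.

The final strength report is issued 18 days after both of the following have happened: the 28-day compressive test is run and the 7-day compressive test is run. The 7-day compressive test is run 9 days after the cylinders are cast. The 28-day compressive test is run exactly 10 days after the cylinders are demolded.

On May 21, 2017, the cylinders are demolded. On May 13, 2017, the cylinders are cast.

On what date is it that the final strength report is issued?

The cylinders are demolded: May 21, 2017.
The 28-day compressive test is run: May 21, 2017 + 10 days = May 31, 2017.
The cylinders are cast: May 13, 2017.
The 7-day compressive test is run: May 13, 2017 + 9 days = May 22, 2017.
Both prerequisites met — the 28-day compressive test is run (May 31, 2017), the 7-day compressive test is run (May 22, 2017); the later is May 31, 2017.
The final strength report is issued: May 31, 2017 + 18 days = Jun 18, 2017.

Jun 18, 2017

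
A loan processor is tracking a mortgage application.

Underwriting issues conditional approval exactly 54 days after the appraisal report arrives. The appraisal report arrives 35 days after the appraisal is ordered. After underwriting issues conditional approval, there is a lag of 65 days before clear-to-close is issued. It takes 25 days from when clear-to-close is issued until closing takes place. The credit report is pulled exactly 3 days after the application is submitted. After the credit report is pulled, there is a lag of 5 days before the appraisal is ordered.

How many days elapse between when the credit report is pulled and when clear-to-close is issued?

159 days

Causal path: the credit report is pulled → the appraisal is ordered → the appraisal report arrives → underwriting issues conditional approval → clear-to-close is issued.
Total delay along the path: 5 + 35 + 54 + 65 = 159 days.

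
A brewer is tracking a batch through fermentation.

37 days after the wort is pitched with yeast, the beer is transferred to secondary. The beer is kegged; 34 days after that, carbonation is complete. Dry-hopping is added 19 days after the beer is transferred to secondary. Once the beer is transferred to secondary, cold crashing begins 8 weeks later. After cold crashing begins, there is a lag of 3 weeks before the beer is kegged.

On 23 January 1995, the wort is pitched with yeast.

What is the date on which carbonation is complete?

20 June 1995

The wort is pitched with yeast: Jan 23, 1995.
The beer is transferred to secondary: Jan 23, 1995 + 37 days = Mar 1, 1995.
Cold crashing begins: Mar 1, 1995 + 8 weeks = Apr 26, 1995.
The beer is kegged: Apr 26, 1995 + 3 weeks = May 17, 1995.
Carbonation is complete: May 17, 1995 + 34 days = Jun 20, 1995.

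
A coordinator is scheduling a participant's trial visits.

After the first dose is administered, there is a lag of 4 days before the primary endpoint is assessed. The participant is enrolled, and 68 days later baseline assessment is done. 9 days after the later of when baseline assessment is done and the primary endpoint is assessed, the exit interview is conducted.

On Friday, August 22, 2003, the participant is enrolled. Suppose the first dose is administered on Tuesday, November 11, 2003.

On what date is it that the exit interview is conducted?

Monday, November 24, 2003

The participant is enrolled: Aug 22, 2003.
Baseline assessment is done: Aug 22, 2003 + 68 days = Oct 29, 2003.
The first dose is administered: Nov 11, 2003.
The primary endpoint is assessed: Nov 11, 2003 + 4 days = Nov 15, 2003.
Both prerequisites met — baseline assessment is done (Oct 29, 2003), the primary endpoint is assessed (Nov 15, 2003); the later is Nov 15, 2003.
The exit interview is conducted: Nov 15, 2003 + 9 days = Nov 24, 2003.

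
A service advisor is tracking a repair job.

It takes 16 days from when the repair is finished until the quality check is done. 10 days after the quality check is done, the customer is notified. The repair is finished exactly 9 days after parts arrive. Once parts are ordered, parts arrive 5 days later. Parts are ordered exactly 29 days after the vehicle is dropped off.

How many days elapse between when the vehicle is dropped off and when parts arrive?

Causal path: the vehicle is dropped off → parts are ordered → parts arrive.
Total delay along the path: 29 + 5 = 34 days.

34 days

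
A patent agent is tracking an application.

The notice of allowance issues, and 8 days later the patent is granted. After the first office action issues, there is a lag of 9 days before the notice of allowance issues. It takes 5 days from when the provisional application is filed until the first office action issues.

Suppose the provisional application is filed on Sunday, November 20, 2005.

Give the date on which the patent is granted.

Monday, December 12, 2005

The provisional application is filed: Nov 20, 2005.
The first office action issues: Nov 20, 2005 + 5 days = Nov 25, 2005.
The notice of allowance issues: Nov 25, 2005 + 9 days = Dec 4, 2005.
The patent is granted: Dec 4, 2005 + 8 days = Dec 12, 2005.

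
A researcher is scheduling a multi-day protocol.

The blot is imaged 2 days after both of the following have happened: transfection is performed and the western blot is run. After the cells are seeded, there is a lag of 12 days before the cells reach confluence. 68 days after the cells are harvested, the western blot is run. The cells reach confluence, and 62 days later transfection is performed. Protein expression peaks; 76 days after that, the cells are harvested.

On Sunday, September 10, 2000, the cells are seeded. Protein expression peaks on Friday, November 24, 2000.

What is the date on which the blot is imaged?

The cells are seeded: Sep 10, 2000.
The cells reach confluence: Sep 10, 2000 + 12 days = Sep 22, 2000.
Transfection is performed: Sep 22, 2000 + 62 days = Nov 23, 2000.
Protein expression peaks: Nov 24, 2000.
The cells are harvested: Nov 24, 2000 + 76 days = Feb 8, 2001.
The western blot is run: Feb 8, 2001 + 68 days = Apr 17, 2001.
Both prerequisites met — transfection is performed (Nov 23, 2000), the western blot is run (Apr 17, 2001); the later is Apr 17, 2001.
The blot is imaged: Apr 17, 2001 + 2 days = Apr 19, 2001.

Thursday, April 19, 2001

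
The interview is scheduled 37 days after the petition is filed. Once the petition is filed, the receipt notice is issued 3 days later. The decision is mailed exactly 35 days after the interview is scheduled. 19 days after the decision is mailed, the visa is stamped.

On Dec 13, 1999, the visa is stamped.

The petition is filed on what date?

The visa is stamped: Dec 13, 1999.
The decision is mailed: Dec 13, 1999 − 19 days = Nov 24, 1999.
The interview is scheduled: Nov 24, 1999 − 35 days = Oct 20, 1999.
The petition is filed: Oct 20, 1999 − 37 days = Sep 13, 1999.

Sep 13, 1999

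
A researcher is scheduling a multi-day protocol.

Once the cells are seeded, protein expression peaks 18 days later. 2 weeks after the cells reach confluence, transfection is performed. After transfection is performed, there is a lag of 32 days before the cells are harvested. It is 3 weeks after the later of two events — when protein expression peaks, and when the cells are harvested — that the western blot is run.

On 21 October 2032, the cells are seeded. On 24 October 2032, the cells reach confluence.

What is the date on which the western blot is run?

30 December 2032

The cells are seeded: Oct 21, 2032.
Protein expression peaks: Oct 21, 2032 + 18 days = Nov 8, 2032.
The cells reach confluence: Oct 24, 2032.
Transfection is performed: Oct 24, 2032 + 2 weeks = Nov 7, 2032.
The cells are harvested: Nov 7, 2032 + 32 days = Dec 9, 2032.
Both prerequisites met — protein expression peaks (Nov 8, 2032), the cells are harvested (Dec 9, 2032); the later is Dec 9, 2032.
The western blot is run: Dec 9, 2032 + 3 weeks = Dec 30, 2032.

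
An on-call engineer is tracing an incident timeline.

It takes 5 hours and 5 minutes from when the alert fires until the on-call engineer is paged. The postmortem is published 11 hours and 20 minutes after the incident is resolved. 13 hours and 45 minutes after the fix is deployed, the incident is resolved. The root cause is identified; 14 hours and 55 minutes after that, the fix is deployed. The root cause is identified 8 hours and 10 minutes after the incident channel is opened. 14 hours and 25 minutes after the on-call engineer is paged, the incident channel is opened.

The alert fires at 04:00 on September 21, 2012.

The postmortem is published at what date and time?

23:40 on September 23, 2012

The alert fires: 04:00 Sep 21, 2012.
The on-call engineer is paged: 04:00 Sep 21, 2012 + 5h05m = 09:05 Sep 21, 2012.
The incident channel is opened: 09:05 Sep 21, 2012 + 14h25m = 23:30 Sep 21, 2012.
The root cause is identified: 23:30 Sep 21, 2012 + 8h10m = 07:40 Sep 22, 2012.
The fix is deployed: 07:40 Sep 22, 2012 + 14h55m = 22:35 Sep 22, 2012.
The incident is resolved: 22:35 Sep 22, 2012 + 13h45m = 12:20 Sep 23, 2012.
The postmortem is published: 12:20 Sep 23, 2012 + 11h20m = 23:40 Sep 23, 2012.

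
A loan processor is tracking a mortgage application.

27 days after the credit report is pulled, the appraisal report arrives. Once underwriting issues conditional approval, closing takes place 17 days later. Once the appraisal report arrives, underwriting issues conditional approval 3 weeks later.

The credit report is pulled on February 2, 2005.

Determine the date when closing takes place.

April 8, 2005

The credit report is pulled: Feb 2, 2005.
The appraisal report arrives: Feb 2, 2005 + 27 days = Mar 1, 2005.
Underwriting issues conditional approval: Mar 1, 2005 + 3 weeks = Mar 22, 2005.
Closing takes place: Mar 22, 2005 + 17 days = Apr 8, 2005.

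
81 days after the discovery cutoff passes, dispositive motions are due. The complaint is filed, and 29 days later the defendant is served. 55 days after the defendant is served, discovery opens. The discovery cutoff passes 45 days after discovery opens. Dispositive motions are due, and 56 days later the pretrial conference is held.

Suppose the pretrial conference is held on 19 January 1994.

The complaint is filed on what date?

28 April 1993

The pretrial conference is held: Jan 19, 1994.
Dispositive motions are due: Jan 19, 1994 − 56 days = Nov 24, 1993.
The discovery cutoff passes: Nov 24, 1993 − 81 days = Sep 4, 1993.
Discovery opens: Sep 4, 1993 − 45 days = Jul 21, 1993.
The defendant is served: Jul 21, 1993 − 55 days = May 27, 1993.
The complaint is filed: May 27, 1993 − 29 days = Apr 28, 1993.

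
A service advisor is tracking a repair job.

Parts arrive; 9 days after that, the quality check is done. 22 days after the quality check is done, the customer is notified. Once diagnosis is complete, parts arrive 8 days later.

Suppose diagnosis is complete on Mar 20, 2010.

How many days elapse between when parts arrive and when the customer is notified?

31 days

Causal path: parts arrive → the quality check is done → the customer is notified.
Total delay along the path: 9 + 22 = 31 days.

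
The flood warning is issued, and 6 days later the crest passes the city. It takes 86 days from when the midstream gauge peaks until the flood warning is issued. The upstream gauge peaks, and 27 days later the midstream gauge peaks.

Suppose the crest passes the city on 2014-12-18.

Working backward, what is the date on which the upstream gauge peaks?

2014-08-21

The crest passes the city: Dec 18, 2014.
The flood warning is issued: Dec 18, 2014 − 6 days = Dec 12, 2014.
The midstream gauge peaks: Dec 12, 2014 − 86 days = Sep 17, 2014.
The upstream gauge peaks: Sep 17, 2014 − 27 days = Aug 21, 2014.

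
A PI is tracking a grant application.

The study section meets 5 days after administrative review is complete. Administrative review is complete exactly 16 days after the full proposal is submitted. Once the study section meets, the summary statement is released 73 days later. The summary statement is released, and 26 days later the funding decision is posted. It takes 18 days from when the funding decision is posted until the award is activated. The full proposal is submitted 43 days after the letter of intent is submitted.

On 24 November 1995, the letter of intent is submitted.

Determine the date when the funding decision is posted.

The letter of intent is submitted: Nov 24, 1995.
The full proposal is submitted: Nov 24, 1995 + 43 days = Jan 6, 1996.
Administrative review is complete: Jan 6, 1996 + 16 days = Jan 22, 1996.
The study section meets: Jan 22, 1996 + 5 days = Jan 27, 1996.
The summary statement is released: Jan 27, 1996 + 73 days = Apr 9, 1996.
The funding decision is posted: Apr 9, 1996 + 26 days = May 5, 1996.

5 May 1996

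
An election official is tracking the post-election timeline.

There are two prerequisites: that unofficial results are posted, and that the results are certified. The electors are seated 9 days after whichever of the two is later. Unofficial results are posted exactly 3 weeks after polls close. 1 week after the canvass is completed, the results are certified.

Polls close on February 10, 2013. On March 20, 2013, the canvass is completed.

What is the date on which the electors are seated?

Polls close: Feb 10, 2013.
Unofficial results are posted: Feb 10, 2013 + 3 weeks = Mar 3, 2013.
The canvass is completed: Mar 20, 2013.
The results are certified: Mar 20, 2013 + 1 week = Mar 27, 2013.
Both prerequisites met — unofficial results are posted (Mar 3, 2013), the results are certified (Mar 27, 2013); the later is Mar 27, 2013.
The electors are seated: Mar 27, 2013 + 9 days = Apr 5, 2013.

April 5, 2013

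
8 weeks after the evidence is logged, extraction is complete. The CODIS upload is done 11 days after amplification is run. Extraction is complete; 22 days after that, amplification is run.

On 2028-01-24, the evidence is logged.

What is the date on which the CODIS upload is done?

The evidence is logged: Jan 24, 2028.
Extraction is complete: Jan 24, 2028 + 8 weeks = Mar 20, 2028.
Amplification is run: Mar 20, 2028 + 22 days = Apr 11, 2028.
The CODIS upload is done: Apr 11, 2028 + 11 days = Apr 22, 2028.

2028-04-22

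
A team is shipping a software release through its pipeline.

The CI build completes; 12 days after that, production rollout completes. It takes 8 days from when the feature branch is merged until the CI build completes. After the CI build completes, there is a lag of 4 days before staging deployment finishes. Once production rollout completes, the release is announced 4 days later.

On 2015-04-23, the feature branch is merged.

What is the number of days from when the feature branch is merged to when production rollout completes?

Causal path: the feature branch is merged → the CI build completes → production rollout completes.
Total delay along the path: 8 + 12 = 20 days.

20 days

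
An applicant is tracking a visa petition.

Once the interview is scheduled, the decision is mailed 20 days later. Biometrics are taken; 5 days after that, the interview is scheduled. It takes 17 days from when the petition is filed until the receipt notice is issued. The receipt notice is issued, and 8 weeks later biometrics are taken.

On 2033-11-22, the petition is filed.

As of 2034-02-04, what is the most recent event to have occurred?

The petition is filed: Nov 22, 2033.
The receipt notice is issued: Nov 22, 2033 + 17 days = Dec 9, 2033.
Biometrics are taken: Dec 9, 2033 + 8 weeks = Feb 3, 2034.
The interview is scheduled: Feb 3, 2034 + 5 days = Feb 8, 2034.
The decision is mailed: Feb 8, 2034 + 20 days = Feb 28, 2034.
Feb 4, 2034 falls between when biometrics are taken (Feb 3, 2034) and when the interview is scheduled (Feb 8, 2034).

Biometrics are taken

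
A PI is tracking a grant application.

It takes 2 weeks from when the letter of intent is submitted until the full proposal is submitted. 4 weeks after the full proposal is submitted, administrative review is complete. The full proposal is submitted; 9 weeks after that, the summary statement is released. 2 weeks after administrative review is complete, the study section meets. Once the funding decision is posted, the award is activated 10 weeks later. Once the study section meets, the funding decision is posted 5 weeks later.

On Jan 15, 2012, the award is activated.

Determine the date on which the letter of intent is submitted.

Aug 7, 2011

The award is activated: Jan 15, 2012.
The funding decision is posted: Jan 15, 2012 − 10 weeks = Nov 6, 2011.
The study section meets: Nov 6, 2011 − 5 weeks = Oct 2, 2011.
Administrative review is complete: Oct 2, 2011 − 2 weeks = Sep 18, 2011.
The full proposal is submitted: Sep 18, 2011 − 4 weeks = Aug 21, 2011.
The letter of intent is submitted: Aug 21, 2011 − 2 weeks = Aug 7, 2011.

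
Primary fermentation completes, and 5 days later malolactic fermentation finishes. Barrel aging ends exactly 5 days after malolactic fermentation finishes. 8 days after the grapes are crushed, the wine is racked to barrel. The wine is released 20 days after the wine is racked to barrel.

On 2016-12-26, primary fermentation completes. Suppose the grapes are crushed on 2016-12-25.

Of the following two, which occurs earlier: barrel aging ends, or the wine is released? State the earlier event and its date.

Barrel aging ends — 2017-01-05

Primary fermentation completes: Dec 26, 2016.
Malolactic fermentation finishes: Dec 26, 2016 + 5 days = Dec 31, 2016.
Barrel aging ends: Dec 31, 2016 + 5 days = Jan 5, 2017.
The grapes are crushed: Dec 25, 2016.
The wine is racked to barrel: Dec 25, 2016 + 8 days = Jan 2, 2017.
The wine is released: Jan 2, 2017 + 20 days = Jan 22, 2017.
Comparing: barrel aging ends on Jan 5, 2017 vs the wine is released on Jan 22, 2017. Earlier: barrel aging ends.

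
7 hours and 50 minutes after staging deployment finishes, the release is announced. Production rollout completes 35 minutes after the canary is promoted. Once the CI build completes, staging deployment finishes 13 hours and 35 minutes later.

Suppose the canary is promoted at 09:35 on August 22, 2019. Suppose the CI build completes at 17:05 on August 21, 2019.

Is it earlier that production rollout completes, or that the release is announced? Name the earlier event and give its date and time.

Production rollout completes — 10:10 on August 22, 2019

The canary is promoted: 09:35 Aug 22, 2019.
Production rollout completes: 09:35 Aug 22, 2019 + 35m = 10:10 Aug 22, 2019.
The CI build completes: 17:05 Aug 21, 2019.
Staging deployment finishes: 17:05 Aug 21, 2019 + 13h35m = 06:40 Aug 22, 2019.
The release is announced: 06:40 Aug 22, 2019 + 7h50m = 14:30 Aug 22, 2019.
Comparing: production rollout completes at 10:10 Aug 22, 2019 vs the release is announced at 14:30 Aug 22, 2019. Earlier: production rollout completes.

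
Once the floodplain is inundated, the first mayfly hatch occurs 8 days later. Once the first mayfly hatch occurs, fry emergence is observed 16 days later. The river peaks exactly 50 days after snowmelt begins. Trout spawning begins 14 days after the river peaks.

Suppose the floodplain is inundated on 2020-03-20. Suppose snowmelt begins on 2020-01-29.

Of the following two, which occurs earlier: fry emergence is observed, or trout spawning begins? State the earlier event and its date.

The floodplain is inundated: Mar 20, 2020.
The first mayfly hatch occurs: Mar 20, 2020 + 8 days = Mar 28, 2020.
Fry emergence is observed: Mar 28, 2020 + 16 days = Apr 13, 2020.
Snowmelt begins: Jan 29, 2020.
The river peaks: Jan 29, 2020 + 50 days = Mar 19, 2020.
Trout spawning begins: Mar 19, 2020 + 14 days = Apr 2, 2020.
Comparing: fry emergence is observed on Apr 13, 2020 vs trout spawning begins on Apr 2, 2020. Earlier: trout spawning begins.

Trout spawning begins — 2020-04-02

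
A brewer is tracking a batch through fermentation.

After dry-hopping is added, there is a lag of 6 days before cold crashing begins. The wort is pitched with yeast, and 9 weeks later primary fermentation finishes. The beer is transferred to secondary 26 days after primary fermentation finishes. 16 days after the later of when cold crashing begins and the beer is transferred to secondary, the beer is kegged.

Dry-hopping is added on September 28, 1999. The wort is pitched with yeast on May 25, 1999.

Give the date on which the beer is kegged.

October 20, 1999

Dry-hopping is added: Sep 28, 1999.
Cold crashing begins: Sep 28, 1999 + 6 days = Oct 4, 1999.
The wort is pitched with yeast: May 25, 1999.
Primary fermentation finishes: May 25, 1999 + 9 weeks = Jul 27, 1999.
The beer is transferred to secondary: Jul 27, 1999 + 26 days = Aug 22, 1999.
Both prerequisites met — cold crashing begins (Oct 4, 1999), the beer is transferred to secondary (Aug 22, 1999); the later is Oct 4, 1999.
The beer is kegged: Oct 4, 1999 + 16 days = Oct 20, 1999.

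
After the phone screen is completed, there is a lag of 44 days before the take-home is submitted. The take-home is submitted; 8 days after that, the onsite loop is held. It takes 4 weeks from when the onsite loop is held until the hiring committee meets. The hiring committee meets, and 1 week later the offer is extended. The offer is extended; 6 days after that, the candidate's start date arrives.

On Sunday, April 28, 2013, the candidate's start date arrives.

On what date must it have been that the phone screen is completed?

The candidate's start date arrives: Apr 28, 2013.
The offer is extended: Apr 28, 2013 − 6 days = Apr 22, 2013.
The hiring committee meets: Apr 22, 2013 − 1 week = Apr 15, 2013.
The onsite loop is held: Apr 15, 2013 − 4 weeks = Mar 18, 2013.
The take-home is submitted: Mar 18, 2013 − 8 days = Mar 10, 2013.
The phone screen is completed: Mar 10, 2013 − 44 days = Jan 25, 2013.

Friday, January 25, 2013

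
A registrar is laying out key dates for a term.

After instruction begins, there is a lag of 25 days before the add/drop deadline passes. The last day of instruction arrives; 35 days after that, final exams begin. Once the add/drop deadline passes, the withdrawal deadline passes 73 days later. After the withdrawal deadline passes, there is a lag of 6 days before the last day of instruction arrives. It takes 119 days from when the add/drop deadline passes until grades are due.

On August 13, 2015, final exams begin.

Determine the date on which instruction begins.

Final exams begin: Aug 13, 2015.
The last day of instruction arrives: Aug 13, 2015 − 35 days = Jul 9, 2015.
The withdrawal deadline passes: Jul 9, 2015 − 6 days = Jul 3, 2015.
The add/drop deadline passes: Jul 3, 2015 − 73 days = Apr 21, 2015.
Instruction begins: Apr 21, 2015 − 25 days = Mar 27, 2015.

March 27, 2015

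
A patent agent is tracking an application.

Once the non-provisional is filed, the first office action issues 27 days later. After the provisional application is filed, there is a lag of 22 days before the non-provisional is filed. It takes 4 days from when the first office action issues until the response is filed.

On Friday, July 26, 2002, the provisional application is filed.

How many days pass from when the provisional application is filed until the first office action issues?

49 days

Causal path: the provisional application is filed → the non-provisional is filed → the first office action issues.
Total delay along the path: 22 + 27 = 49 days.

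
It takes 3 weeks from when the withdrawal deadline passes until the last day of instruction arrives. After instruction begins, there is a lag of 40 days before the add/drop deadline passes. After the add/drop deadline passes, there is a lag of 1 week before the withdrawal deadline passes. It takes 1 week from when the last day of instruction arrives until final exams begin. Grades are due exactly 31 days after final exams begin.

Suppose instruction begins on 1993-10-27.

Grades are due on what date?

Instruction begins: Oct 27, 1993.
The add/drop deadline passes: Oct 27, 1993 + 40 days = Dec 6, 1993.
The withdrawal deadline passes: Dec 6, 1993 + 1 week = Dec 13, 1993.
The last day of instruction arrives: Dec 13, 1993 + 3 weeks = Jan 3, 1994.
Final exams begin: Jan 3, 1994 + 1 week = Jan 10, 1994.
Grades are due: Jan 10, 1994 + 31 days = Feb 10, 1994.

1994-02-10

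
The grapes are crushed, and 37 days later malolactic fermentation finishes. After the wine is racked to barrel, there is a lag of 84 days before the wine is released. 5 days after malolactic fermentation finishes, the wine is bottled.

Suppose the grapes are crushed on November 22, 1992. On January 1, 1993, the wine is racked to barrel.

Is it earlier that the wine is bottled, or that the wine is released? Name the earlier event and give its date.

The wine is bottled — January 3, 1993

The grapes are crushed: Nov 22, 1992.
Malolactic fermentation finishes: Nov 22, 1992 + 37 days = Dec 29, 1992.
The wine is bottled: Dec 29, 1992 + 5 days = Jan 3, 1993.
The wine is racked to barrel: Jan 1, 1993.
The wine is released: Jan 1, 1993 + 84 days = Mar 26, 1993.
Comparing: the wine is bottled on Jan 3, 1993 vs the wine is released on Mar 26, 1993. Earlier: the wine is bottled.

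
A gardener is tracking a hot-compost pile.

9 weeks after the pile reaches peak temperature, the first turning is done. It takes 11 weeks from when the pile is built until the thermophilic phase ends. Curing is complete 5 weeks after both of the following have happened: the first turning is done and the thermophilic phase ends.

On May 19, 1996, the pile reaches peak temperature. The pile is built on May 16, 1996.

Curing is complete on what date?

Sep 5, 1996

The pile reaches peak temperature: May 19, 1996.
The first turning is done: May 19, 1996 + 9 weeks = Jul 21, 1996.
The pile is built: May 16, 1996.
The thermophilic phase ends: May 16, 1996 + 11 weeks = Aug 1, 1996.
Both prerequisites met — the first turning is done (Jul 21, 1996), the thermophilic phase ends (Aug 1, 1996); the later is Aug 1, 1996.
Curing is complete: Aug 1, 1996 + 5 weeks = Sep 5, 1996.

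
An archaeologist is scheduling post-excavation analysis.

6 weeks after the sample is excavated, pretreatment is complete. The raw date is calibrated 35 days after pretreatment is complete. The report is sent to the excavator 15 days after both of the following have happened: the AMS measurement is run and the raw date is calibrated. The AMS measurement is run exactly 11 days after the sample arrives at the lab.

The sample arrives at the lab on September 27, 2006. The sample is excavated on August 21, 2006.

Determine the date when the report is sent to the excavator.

November 21, 2006

The sample arrives at the lab: Sep 27, 2006.
The AMS measurement is run: Sep 27, 2006 + 11 days = Oct 8, 2006.
The sample is excavated: Aug 21, 2006.
Pretreatment is complete: Aug 21, 2006 + 6 weeks = Oct 2, 2006.
The raw date is calibrated: Oct 2, 2006 + 35 days = Nov 6, 2006.
Both prerequisites met — the AMS measurement is run (Oct 8, 2006), the raw date is calibrated (Nov 6, 2006); the later is Nov 6, 2006.
The report is sent to the excavator: Nov 6, 2006 + 15 days = Nov 21, 2006.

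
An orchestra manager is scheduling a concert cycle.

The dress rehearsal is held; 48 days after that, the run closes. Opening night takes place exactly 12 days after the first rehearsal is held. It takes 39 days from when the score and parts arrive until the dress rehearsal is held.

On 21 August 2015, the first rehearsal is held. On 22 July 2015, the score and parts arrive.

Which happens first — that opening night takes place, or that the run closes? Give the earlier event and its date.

The first rehearsal is held: Aug 21, 2015.
Opening night takes place: Aug 21, 2015 + 12 days = Sep 2, 2015.
The score and parts arrive: Jul 22, 2015.
The dress rehearsal is held: Jul 22, 2015 + 39 days = Aug 30, 2015.
The run closes: Aug 30, 2015 + 48 days = Oct 17, 2015.
Comparing: opening night takes place on Sep 2, 2015 vs the run closes on Oct 17, 2015. Earlier: opening night takes place.

Opening night takes place — 2 September 2015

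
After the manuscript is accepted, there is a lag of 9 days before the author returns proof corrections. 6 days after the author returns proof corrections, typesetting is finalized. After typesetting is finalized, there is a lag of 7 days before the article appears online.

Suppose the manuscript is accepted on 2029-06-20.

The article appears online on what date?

The manuscript is accepted: Jun 20, 2029.
The author returns proof corrections: Jun 20, 2029 + 9 days = Jun 29, 2029.
Typesetting is finalized: Jun 29, 2029 + 6 days = Jul 5, 2029.
The article appears online: Jul 5, 2029 + 7 days = Jul 12, 2029.

2029-07-12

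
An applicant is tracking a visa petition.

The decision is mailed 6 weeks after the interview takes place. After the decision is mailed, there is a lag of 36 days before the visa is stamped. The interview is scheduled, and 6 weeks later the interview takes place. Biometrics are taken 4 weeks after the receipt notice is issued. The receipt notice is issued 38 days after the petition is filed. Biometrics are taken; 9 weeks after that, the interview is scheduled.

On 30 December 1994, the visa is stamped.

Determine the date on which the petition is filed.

The visa is stamped: Dec 30, 1994.
The decision is mailed: Dec 30, 1994 − 36 days = Nov 24, 1994.
The interview takes place: Nov 24, 1994 − 6 weeks = Oct 13, 1994.
The interview is scheduled: Oct 13, 1994 − 6 weeks = Sep 1, 1994.
Biometrics are taken: Sep 1, 1994 − 9 weeks = Jun 30, 1994.
The receipt notice is issued: Jun 30, 1994 − 4 weeks = Jun 2, 1994.
The petition is filed: Jun 2, 1994 − 38 days = Apr 25, 1994.

25 April 1994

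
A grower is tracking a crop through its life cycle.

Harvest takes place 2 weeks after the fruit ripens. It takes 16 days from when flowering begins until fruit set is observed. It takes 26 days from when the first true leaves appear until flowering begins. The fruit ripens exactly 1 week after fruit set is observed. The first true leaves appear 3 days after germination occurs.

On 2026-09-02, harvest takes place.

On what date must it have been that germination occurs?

Harvest takes place: Sep 2, 2026.
The fruit ripens: Sep 2, 2026 − 2 weeks = Aug 19, 2026.
Fruit set is observed: Aug 19, 2026 − 1 week = Aug 12, 2026.
Flowering begins: Aug 12, 2026 − 16 days = Jul 27, 2026.
The first true leaves appear: Jul 27, 2026 − 26 days = Jul 1, 2026.
Germination occurs: Jul 1, 2026 − 3 days = Jun 28, 2026.

2026-06-28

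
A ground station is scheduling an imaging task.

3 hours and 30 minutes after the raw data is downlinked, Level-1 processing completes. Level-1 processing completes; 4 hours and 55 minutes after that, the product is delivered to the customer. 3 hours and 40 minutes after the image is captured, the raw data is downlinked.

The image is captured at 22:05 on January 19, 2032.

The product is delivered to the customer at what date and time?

The image is captured: 22:05 Jan 19, 2032.
The raw data is downlinked: 22:05 Jan 19, 2032 + 3h40m = 01:45 Jan 20, 2032.
Level-1 processing completes: 01:45 Jan 20, 2032 + 3h30m = 05:15 Jan 20, 2032.
The product is delivered to the customer: 05:15 Jan 20, 2032 + 4h55m = 10:10 Jan 20, 2032.

10:10 on January 20, 2032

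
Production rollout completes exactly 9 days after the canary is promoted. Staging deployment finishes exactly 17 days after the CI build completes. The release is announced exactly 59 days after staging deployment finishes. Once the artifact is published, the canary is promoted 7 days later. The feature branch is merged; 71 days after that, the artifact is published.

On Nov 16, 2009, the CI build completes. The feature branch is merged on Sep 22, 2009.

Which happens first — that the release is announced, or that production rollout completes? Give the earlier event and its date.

The CI build completes: Nov 16, 2009.
Staging deployment finishes: Nov 16, 2009 + 17 days = Dec 3, 2009.
The release is announced: Dec 3, 2009 + 59 days = Jan 31, 2010.
The feature branch is merged: Sep 22, 2009.
The artifact is published: Sep 22, 2009 + 71 days = Dec 2, 2009.
The canary is promoted: Dec 2, 2009 + 7 days = Dec 9, 2009.
Production rollout completes: Dec 9, 2009 + 9 days = Dec 18, 2009.
Comparing: the release is announced on Jan 31, 2010 vs production rollout completes on Dec 18, 2009. Earlier: production rollout completes.

Production rollout completes — Dec 18, 2009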